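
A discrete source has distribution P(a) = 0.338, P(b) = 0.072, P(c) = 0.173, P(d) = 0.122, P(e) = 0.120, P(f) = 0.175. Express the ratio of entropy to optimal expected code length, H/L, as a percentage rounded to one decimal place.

97.2%

Entropy H = −Σ p log₂ p ≈ 2.4175 bits.
Huffman merges: 9/125+3/25→24/125; 61/500+173/1000→59/200; 7/40+24/125→367/1000; 59/200+169/500→633/1000; 367/1000+633/1000→1. L = 2487/1000 ≈ 2.4870.
Efficiency = H/L = 2.4175/2.4870 = 97.2%.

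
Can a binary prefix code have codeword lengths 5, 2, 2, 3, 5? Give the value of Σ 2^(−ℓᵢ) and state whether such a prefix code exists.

0.6875; yes

With common denominator 2^5 = 32: Σ 2^(−ℓᵢ) = 1/32 + 8/32 + 8/32 + 4/32 + 1/32 = 22/32 = 0.6875.
Kraft's inequality requires Σ ≤ 1; here Σ = 0.6875 ≤ 1, so such a prefix code exists.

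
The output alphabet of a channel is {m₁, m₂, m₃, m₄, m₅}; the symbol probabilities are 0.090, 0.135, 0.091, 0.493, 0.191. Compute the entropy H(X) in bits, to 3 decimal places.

1.977 bits

H = −Σ pᵢ log₂ pᵢ.
−0.090·log₂(0.090) = 0.3127
−0.135·log₂(0.135) = 0.3900
−0.091·log₂(0.091) = 0.3147
−0.493·log₂(0.493) = 0.5030
−0.191·log₂(0.191) = 0.4562
Sum ≈ 1.9765 → 1.977 bits.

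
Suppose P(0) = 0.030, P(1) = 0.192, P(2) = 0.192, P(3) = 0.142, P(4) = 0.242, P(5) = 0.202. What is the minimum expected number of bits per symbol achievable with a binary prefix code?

2.536 bits/symbol

Repeatedly combine the two least-probable nodes; the expected code length is the sum of the merged weights.
merge 3/100 + 71/500 → 43/250
merge 43/250 + 24/125 → 91/250
merge 24/125 + 101/500 → 197/500
merge 121/500 + 91/250 → 303/500
merge 197/500 + 303/500 → 1
L = 43/250 + 91/250 + 197/500 + 303/500 + 1 = 317/125 = 2.536 bits/symbol.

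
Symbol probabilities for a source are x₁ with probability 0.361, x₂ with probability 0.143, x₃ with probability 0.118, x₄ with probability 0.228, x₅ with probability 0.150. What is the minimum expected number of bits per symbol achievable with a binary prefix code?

Repeatedly combine the two least-probable nodes; the expected code length is the sum of the merged weights.
merge 59/500 + 143/1000 → 261/1000
merge 3/20 + 57/250 → 189/500
merge 261/1000 + 361/1000 → 311/500
merge 189/500 + 311/500 → 1
L = 261/1000 + 189/500 + 311/500 + 1 = 2261/1000 = 2.261 bits/symbol.

2.261 bits/symbol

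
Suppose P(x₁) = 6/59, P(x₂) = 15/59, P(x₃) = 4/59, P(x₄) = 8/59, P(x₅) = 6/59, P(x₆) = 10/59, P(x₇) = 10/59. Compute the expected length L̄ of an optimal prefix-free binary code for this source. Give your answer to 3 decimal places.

2.746 bits/symbol

Repeatedly combine the two least-probable nodes; the expected code length is the sum of the merged weights.
merge 4/59 + 6/59 → 10/59
merge 6/59 + 8/59 → 14/59
merge 10/59 + 10/59 → 20/59
merge 10/59 + 14/59 → 24/59
merge 15/59 + 20/59 → 35/59
merge 24/59 + 35/59 → 1
L = 10/59 + 14/59 + 20/59 + 24/59 + 35/59 + 1 = 162/59 ≈ 2.746 bits/symbol.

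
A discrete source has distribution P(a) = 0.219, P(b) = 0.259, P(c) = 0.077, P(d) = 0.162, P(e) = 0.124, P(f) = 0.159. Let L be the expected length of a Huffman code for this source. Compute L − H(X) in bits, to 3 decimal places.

Entropy H = −Σ p log₂ p ≈ 2.4901 bits.
Huffman merges: 77/1000+31/250→201/1000; 159/1000+81/500→321/1000; 201/1000+219/1000→21/50; 259/1000+321/1000→29/50; 21/50+29/50→1. L = 1261/500 ≈ 2.5220.
L − H = 2.5220 − 2.4901 = 0.032 bits.

0.032 bits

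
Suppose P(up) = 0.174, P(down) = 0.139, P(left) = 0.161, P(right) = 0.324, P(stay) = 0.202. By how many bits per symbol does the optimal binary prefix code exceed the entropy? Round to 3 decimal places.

0.048 bits

Entropy H = −Σ p log₂ p ≈ 2.2518 bits.
Huffman merges: 139/1000+161/1000→3/10; 87/500+101/500→47/125; 3/10+81/250→78/125; 47/125+78/125→1. L = 23/10 ≈ 2.3000.
L − H = 2.3000 − 2.2518 = 0.048 bits.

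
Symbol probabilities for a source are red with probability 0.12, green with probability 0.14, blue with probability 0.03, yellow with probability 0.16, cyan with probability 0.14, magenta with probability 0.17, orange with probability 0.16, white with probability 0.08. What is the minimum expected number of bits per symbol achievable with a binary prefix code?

Repeatedly combine the two least-probable nodes; the expected code length is the sum of the merged weights.
merge 3/100 + 2/25 → 11/100
merge 11/100 + 3/25 → 23/100
merge 7/50 + 7/50 → 7/25
merge 4/25 + 4/25 → 8/25
merge 17/100 + 23/100 → 2/5
merge 7/25 + 8/25 → 3/5
merge 2/5 + 3/5 → 1
L = 11/100 + 23/100 + 7/25 + 8/25 + 2/5 + 3/5 + 1 = 147/50 = 2.94 bits/symbol.

2.94 bits/symbol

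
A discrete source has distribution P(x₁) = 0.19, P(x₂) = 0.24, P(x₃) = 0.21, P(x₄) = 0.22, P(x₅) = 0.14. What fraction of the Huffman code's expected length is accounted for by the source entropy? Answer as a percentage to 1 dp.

98.7%

Entropy H = −Σ p log₂ p ≈ 2.2999 bits.
Huffman merges: 7/50+19/100→33/100; 21/100+11/50→43/100; 6/25+33/100→57/100; 43/100+57/100→1. L = 233/100 ≈ 2.3300.
Efficiency = H/L = 2.2999/2.3300 = 98.7%.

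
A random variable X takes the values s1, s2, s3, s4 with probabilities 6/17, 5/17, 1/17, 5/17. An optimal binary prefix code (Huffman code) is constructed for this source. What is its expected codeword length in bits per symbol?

Repeatedly combine the two least-probable nodes; the expected code length is the sum of the merged weights.
merge 1/17 + 5/17 → 6/17
merge 5/17 + 6/17 → 11/17
merge 6/17 + 11/17 → 1
L = 6/17 + 11/17 + 1 = 2 bits/symbol.

2 bits/symbol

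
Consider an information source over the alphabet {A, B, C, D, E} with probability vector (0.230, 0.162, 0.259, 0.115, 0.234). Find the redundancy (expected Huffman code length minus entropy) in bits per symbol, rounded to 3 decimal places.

0.010 bits

Entropy H = −Σ p log₂ p ≈ 2.2670 bits.
Huffman merges: 23/200+81/500→277/1000; 23/100+117/500→58/125; 259/1000+277/1000→67/125; 58/125+67/125→1. L = 2277/1000 ≈ 2.2770.
L − H = 2.2770 − 2.2670 = 0.010 bits.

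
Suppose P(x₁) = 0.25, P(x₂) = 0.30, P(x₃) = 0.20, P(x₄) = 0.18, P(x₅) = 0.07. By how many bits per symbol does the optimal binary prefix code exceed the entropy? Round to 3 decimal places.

0.051 bits

Entropy H = −Σ p log₂ p ≈ 2.1993 bits.
Huffman merges: 7/100+9/50→1/4; 1/5+1/4→9/20; 1/4+3/10→11/20; 9/20+11/20→1. L = 9/4 ≈ 2.2500.
L − H = 2.2500 − 2.1993 = 0.051 bits.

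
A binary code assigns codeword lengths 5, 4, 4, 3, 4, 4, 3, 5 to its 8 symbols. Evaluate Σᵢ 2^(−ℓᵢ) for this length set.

0.5625

With common denominator 2^5 = 32: Σ 2^(−ℓᵢ) = 1/32 + 2/32 + 2/32 + 4/32 + 2/32 + 2/32 + 4/32 + 1/32 = 18/32 = 0.5625.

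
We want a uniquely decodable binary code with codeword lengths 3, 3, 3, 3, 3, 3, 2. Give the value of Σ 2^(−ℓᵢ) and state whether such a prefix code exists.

With common denominator 2^3 = 8: Σ 2^(−ℓᵢ) = 1/8 + 1/8 + 1/8 + 1/8 + 1/8 + 1/8 + 2/8 = 8/8 = 1.
Kraft's inequality requires Σ ≤ 1; here Σ = 1 ≤ 1, so such a prefix code exists.

1; yes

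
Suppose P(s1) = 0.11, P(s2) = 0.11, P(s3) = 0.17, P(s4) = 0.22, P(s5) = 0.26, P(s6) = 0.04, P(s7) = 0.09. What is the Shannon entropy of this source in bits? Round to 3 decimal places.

2.619 bits

H = −Σ pᵢ log₂ pᵢ.
−0.11·log₂(0.11) = 0.3503
−0.11·log₂(0.11) = 0.3503
−0.17·log₂(0.17) = 0.4346
−0.22·log₂(0.22) = 0.4806
−0.26·log₂(0.26) = 0.5053
−0.04·log₂(0.04) = 0.1858
−0.09·log₂(0.09) = 0.3127
Sum ≈ 2.6194 → 2.619 bits.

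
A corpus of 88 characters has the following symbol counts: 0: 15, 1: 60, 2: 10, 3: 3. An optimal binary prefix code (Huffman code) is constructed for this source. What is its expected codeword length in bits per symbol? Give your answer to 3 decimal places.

1.466 bits/symbol

Probabilities are the counts divided by 88.
Repeatedly combine the two least-probable nodes; the expected code length is the sum of the merged weights.
merge 3/88 + 5/44 → 13/88
merge 13/88 + 15/88 → 7/22
merge 7/22 + 15/22 → 1
L = 13/88 + 7/22 + 1 = 129/88 ≈ 1.466 bits/symbol.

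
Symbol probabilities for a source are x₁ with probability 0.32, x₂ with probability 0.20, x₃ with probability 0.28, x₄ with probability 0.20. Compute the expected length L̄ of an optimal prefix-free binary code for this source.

2 bits/symbol

Repeatedly combine the two least-probable nodes; the expected code length is the sum of the merged weights.
merge 1/5 + 1/5 → 2/5
merge 7/25 + 8/25 → 3/5
merge 2/5 + 3/5 → 1
L = 2/5 + 3/5 + 1 = 2 bits/symbol.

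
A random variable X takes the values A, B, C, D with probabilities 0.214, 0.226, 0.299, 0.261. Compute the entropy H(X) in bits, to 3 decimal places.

1.987 bits

H = −Σ pᵢ log₂ pᵢ.
−0.214·log₂(0.214) = 0.4760
−0.226·log₂(0.226) = 0.4849
−0.299·log₂(0.299) = 0.5208
−0.261·log₂(0.261) = 0.5058
Sum ≈ 1.9875 → 1.987 bits.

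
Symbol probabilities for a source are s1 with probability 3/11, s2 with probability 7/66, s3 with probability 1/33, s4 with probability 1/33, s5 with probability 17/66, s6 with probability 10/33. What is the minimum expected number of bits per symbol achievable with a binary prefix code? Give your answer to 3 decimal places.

2.227 bits/symbol

Repeatedly combine the two least-probable nodes; the expected code length is the sum of the merged weights.
merge 1/33 + 1/33 → 2/33
merge 2/33 + 7/66 → 1/6
merge 1/6 + 17/66 → 14/33
merge 3/11 + 10/33 → 19/33
merge 14/33 + 19/33 → 1
L = 2/33 + 1/6 + 14/33 + 19/33 + 1 = 49/22 ≈ 2.227 bits/symbol.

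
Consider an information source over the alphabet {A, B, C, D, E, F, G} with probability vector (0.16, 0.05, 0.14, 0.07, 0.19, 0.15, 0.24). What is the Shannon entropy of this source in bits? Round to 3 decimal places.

H = −Σ pᵢ log₂ pᵢ.
−0.16·log₂(0.16) = 0.4230
−0.05·log₂(0.05) = 0.2161
−0.14·log₂(0.14) = 0.3971
−0.07·log₂(0.07) = 0.2686
−0.19·log₂(0.19) = 0.4552
−0.15·log₂(0.15) = 0.4105
−0.24·log₂(0.24) = 0.4941
Sum ≈ 2.6647 → 2.665 bits.

2.665 bits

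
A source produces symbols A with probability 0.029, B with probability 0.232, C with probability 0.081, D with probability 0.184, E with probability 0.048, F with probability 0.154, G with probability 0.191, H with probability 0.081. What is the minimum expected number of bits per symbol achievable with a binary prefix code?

Repeatedly combine the two least-probable nodes; the expected code length is the sum of the merged weights.
merge 29/1000 + 6/125 → 77/1000
merge 77/1000 + 81/1000 → 79/500
merge 81/1000 + 77/500 → 47/200
merge 79/500 + 23/125 → 171/500
merge 191/1000 + 29/125 → 423/1000
merge 47/200 + 171/500 → 577/1000
merge 423/1000 + 577/1000 → 1
L = 77/1000 + 79/500 + 47/200 + 171/500 + 423/1000 + 577/1000 + 1 = 703/250 = 2.812 bits/symbol.

2.812 bits/symbol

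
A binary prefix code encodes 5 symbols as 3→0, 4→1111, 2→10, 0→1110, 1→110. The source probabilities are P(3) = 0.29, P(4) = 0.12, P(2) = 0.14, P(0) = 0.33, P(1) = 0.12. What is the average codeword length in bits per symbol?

2.73 bits/symbol

L̄ = Σ pᵢ·ℓᵢ = 0.29·1 + 0.12·4 + 0.14·2 + 0.33·4 + 0.12·3 = 2.73 bits/symbol.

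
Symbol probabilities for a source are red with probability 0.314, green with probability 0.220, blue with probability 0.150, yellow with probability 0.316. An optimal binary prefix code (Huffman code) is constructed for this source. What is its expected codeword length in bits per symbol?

Repeatedly combine the two least-probable nodes; the expected code length is the sum of the merged weights.
merge 3/20 + 11/50 → 37/100
merge 157/500 + 79/250 → 63/100
merge 37/100 + 63/100 → 1
L = 37/100 + 63/100 + 1 = 2 bits/symbol.

2 bits/symbol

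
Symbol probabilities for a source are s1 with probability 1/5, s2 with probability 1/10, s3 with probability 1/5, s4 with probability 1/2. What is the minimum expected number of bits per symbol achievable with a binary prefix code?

Repeatedly combine the two least-probable nodes; the expected code length is the sum of the merged weights.
merge 1/10 + 1/5 → 3/10
merge 1/5 + 3/10 → 1/2
merge 1/2 + 1/2 → 1
L = 3/10 + 1/2 + 1 = 9/5 = 1.8 bits/symbol.

1.8 bits/symbol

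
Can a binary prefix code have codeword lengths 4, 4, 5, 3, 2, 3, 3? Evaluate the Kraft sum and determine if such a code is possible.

With common denominator 2^5 = 32: Σ 2^(−ℓᵢ) = 2/32 + 2/32 + 1/32 + 4/32 + 8/32 + 4/32 + 4/32 = 25/32 = 0.78125.
Kraft's inequality requires Σ ≤ 1; here Σ = 0.78125 ≤ 1, so such a prefix code exists.

0.78125; yes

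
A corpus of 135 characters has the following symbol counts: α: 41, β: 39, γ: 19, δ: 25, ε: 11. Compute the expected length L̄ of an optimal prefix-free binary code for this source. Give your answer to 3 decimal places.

2.222 bits/symbol

Probabilities are the counts divided by 135.
Repeatedly combine the two least-probable nodes; the expected code length is the sum of the merged weights.
merge 11/135 + 19/135 → 2/9
merge 5/27 + 2/9 → 11/27
merge 13/45 + 41/135 → 16/27
merge 11/27 + 16/27 → 1
L = 2/9 + 11/27 + 16/27 + 1 = 20/9 ≈ 2.222 bits/symbol.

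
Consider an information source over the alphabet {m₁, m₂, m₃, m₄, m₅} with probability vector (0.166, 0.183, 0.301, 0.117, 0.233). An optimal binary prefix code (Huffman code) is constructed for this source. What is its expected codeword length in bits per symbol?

2.283 bits/symbol

Repeatedly combine the two least-probable nodes; the expected code length is the sum of the merged weights.
merge 117/1000 + 83/500 → 283/1000
merge 183/1000 + 233/1000 → 52/125
merge 283/1000 + 301/1000 → 73/125
merge 52/125 + 73/125 → 1
L = 283/1000 + 52/125 + 73/125 + 1 = 2283/1000 = 2.283 bits/symbol.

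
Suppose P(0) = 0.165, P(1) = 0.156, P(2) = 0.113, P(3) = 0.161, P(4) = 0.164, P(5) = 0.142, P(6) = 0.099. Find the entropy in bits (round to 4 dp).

2.7847 bits

H = −Σ pᵢ log₂ pᵢ.
−0.165·log₂(0.165) = 0.4289
−0.156·log₂(0.156) = 0.4181
−0.113·log₂(0.113) = 0.3555
−0.161·log₂(0.161) = 0.4242
−0.164·log₂(0.164) = 0.4278
−0.142·log₂(0.142) = 0.3999
−0.099·log₂(0.099) = 0.3303
Sum ≈ 2.7847 → 2.7847 bits.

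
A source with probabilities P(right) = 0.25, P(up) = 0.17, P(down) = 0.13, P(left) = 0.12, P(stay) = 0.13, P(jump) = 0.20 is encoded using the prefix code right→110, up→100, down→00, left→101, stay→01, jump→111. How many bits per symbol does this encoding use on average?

2.74 bits/symbol

L̄ = Σ pᵢ·ℓᵢ = 0.25·3 + 0.17·3 + 0.13·2 + 0.12·3 + 0.13·2 + 0.20·3 = 2.74 bits/symbol.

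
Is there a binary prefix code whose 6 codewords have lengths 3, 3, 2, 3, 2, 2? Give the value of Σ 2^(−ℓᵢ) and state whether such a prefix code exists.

1.125; no

With common denominator 2^3 = 8: Σ 2^(−ℓᵢ) = 1/8 + 1/8 + 2/8 + 1/8 + 2/8 + 2/8 = 9/8 = 1.125.
Kraft's inequality requires Σ ≤ 1; here Σ = 1.125 > 1, so no such prefix code exists.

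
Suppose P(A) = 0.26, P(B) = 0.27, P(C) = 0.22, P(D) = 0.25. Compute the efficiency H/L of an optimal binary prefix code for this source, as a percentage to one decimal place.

99.8%

Entropy H = −Σ p log₂ p ≈ 1.9959 bits.
Huffman merges: 11/50+1/4→47/100; 13/50+27/100→53/100; 47/100+53/100→1. L = 2 ≈ 2.0000.
Efficiency = H/L = 1.9959/2.0000 = 99.8%.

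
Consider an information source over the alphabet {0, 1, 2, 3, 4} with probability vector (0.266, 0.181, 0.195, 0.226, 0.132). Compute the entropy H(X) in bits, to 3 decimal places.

H = −Σ pᵢ log₂ pᵢ.
−0.266·log₂(0.266) = 0.5082
−0.181·log₂(0.181) = 0.4463
−0.195·log₂(0.195) = 0.4599
−0.226·log₂(0.226) = 0.4849
−0.132·log₂(0.132) = 0.3856
Sum ≈ 2.2850 → 2.285 bits.

2.285 bits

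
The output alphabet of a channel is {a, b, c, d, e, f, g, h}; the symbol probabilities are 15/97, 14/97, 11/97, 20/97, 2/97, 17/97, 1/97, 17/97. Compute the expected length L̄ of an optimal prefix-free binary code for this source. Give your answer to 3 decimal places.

Repeatedly combine the two least-probable nodes; the expected code length is the sum of the merged weights.
merge 1/97 + 2/97 → 3/97
merge 3/97 + 11/97 → 14/97
merge 14/97 + 14/97 → 28/97
merge 15/97 + 17/97 → 32/97
merge 17/97 + 20/97 → 37/97
merge 28/97 + 32/97 → 60/97
merge 37/97 + 60/97 → 1
L = 3/97 + 14/97 + 28/97 + 32/97 + 37/97 + 60/97 + 1 = 271/97 ≈ 2.794 bits/symbol.

2.794 bits/symbol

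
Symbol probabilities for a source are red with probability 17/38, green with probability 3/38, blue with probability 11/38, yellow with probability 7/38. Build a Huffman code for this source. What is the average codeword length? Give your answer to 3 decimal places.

1.816 bits/symbol

Repeatedly combine the two least-probable nodes; the expected code length is the sum of the merged weights.
merge 3/38 + 7/38 → 5/19
merge 5/19 + 11/38 → 21/38
merge 17/38 + 21/38 → 1
L = 5/19 + 21/38 + 1 = 69/38 ≈ 1.816 bits/symbol.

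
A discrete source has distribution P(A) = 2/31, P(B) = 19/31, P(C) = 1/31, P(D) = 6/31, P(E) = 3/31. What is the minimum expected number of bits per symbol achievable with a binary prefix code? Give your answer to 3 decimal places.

1.677 bits/symbol

Repeatedly combine the two least-probable nodes; the expected code length is the sum of the merged weights.
merge 1/31 + 2/31 → 3/31
merge 3/31 + 3/31 → 6/31
merge 6/31 + 6/31 → 12/31
merge 12/31 + 19/31 → 1
L = 3/31 + 6/31 + 12/31 + 1 = 52/31 ≈ 1.677 bits/symbol.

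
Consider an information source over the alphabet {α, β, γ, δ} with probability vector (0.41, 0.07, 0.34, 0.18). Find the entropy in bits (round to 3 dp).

1.770 bits

H = −Σ pᵢ log₂ pᵢ.
−0.41·log₂(0.41) = 0.5274
−0.07·log₂(0.07) = 0.2686
−0.34·log₂(0.34) = 0.5292
−0.18·log₂(0.18) = 0.4453
Sum ≈ 1.7704 → 1.770 bits.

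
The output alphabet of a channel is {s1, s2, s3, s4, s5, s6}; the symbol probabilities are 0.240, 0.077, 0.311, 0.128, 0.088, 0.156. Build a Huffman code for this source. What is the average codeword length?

Repeatedly combine the two least-probable nodes; the expected code length is the sum of the merged weights.
merge 77/1000 + 11/125 → 33/200
merge 16/125 + 39/250 → 71/250
merge 33/200 + 6/25 → 81/200
merge 71/250 + 311/1000 → 119/200
merge 81/200 + 119/200 → 1
L = 33/200 + 71/250 + 81/200 + 119/200 + 1 = 2449/1000 = 2.449 bits/symbol.

2.449 bits/symbol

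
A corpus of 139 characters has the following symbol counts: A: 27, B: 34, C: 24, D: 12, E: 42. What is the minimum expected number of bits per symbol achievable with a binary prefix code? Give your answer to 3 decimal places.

Probabilities are the counts divided by 139.
Repeatedly combine the two least-probable nodes; the expected code length is the sum of the merged weights.
merge 12/139 + 24/139 → 36/139
merge 27/139 + 34/139 → 61/139
merge 36/139 + 42/139 → 78/139
merge 61/139 + 78/139 → 1
L = 36/139 + 61/139 + 78/139 + 1 = 314/139 ≈ 2.259 bits/symbol.

2.259 bits/symbol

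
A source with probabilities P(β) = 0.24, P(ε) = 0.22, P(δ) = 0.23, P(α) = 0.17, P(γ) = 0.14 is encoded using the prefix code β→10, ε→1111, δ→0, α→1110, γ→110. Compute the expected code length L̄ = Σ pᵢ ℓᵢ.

2.69 bits/symbol

L̄ = Σ pᵢ·ℓᵢ = 0.24·2 + 0.22·4 + 0.23·1 + 0.17·4 + 0.14·3 = 2.69 bits/symbol.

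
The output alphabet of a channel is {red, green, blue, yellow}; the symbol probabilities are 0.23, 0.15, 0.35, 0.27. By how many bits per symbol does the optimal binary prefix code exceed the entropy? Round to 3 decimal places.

Entropy H = −Σ p log₂ p ≈ 1.9383 bits.
Huffman merges: 3/20+23/100→19/50; 27/100+7/20→31/50; 19/50+31/50→1. L = 2 ≈ 2.0000.
L − H = 2.0000 − 1.9383 = 0.062 bits.

0.062 bits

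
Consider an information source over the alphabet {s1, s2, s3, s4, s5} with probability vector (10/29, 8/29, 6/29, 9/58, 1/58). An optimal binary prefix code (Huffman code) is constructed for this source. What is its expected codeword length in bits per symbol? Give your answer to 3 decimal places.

Repeatedly combine the two least-probable nodes; the expected code length is the sum of the merged weights.
merge 1/58 + 9/58 → 5/29
merge 5/29 + 6/29 → 11/29
merge 8/29 + 10/29 → 18/29
merge 11/29 + 18/29 → 1
L = 5/29 + 11/29 + 18/29 + 1 = 63/29 ≈ 2.172 bits/symbol.

2.172 bits/symbol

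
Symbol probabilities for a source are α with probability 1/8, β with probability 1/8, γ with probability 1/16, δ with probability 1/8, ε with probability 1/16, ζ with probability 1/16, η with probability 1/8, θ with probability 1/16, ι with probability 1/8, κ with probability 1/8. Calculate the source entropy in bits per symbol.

Each probability is a power of 1/2, so log₂(1/p) is an integer.
H = Σ p·log₂(1/p) = 1/8·3 + 1/8·3 + 1/16·4 + 1/8·3 + 1/16·4 + 1/16·4 + 1/8·3 + 1/16·4 + 1/8·3 + 1/8·3 = 3.25 bits.

3.25 bits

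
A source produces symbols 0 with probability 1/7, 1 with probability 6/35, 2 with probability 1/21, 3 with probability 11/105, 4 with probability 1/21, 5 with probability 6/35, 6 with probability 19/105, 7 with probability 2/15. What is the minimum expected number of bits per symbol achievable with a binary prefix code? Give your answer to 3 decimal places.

2.914 bits/symbol

Repeatedly combine the two least-probable nodes; the expected code length is the sum of the merged weights.
merge 1/21 + 1/21 → 2/21
merge 2/21 + 11/105 → 1/5
merge 2/15 + 1/7 → 29/105
merge 6/35 + 6/35 → 12/35
merge 19/105 + 1/5 → 8/21
merge 29/105 + 12/35 → 13/21
merge 8/21 + 13/21 → 1
L = 2/21 + 1/5 + 29/105 + 12/35 + 8/21 + 13/21 + 1 = 102/35 ≈ 2.914 bits/symbol.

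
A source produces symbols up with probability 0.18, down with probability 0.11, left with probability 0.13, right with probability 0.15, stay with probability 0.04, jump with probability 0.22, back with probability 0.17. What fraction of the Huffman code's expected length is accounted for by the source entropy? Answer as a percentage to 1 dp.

Entropy H = −Σ p log₂ p ≈ 2.6897 bits.
Huffman merges: 1/25+11/100→3/20; 13/100+3/20→7/25; 3/20+17/100→8/25; 9/50+11/50→2/5; 7/25+8/25→3/5; 2/5+3/5→1. L = 11/4 ≈ 2.7500.
Efficiency = H/L = 2.6897/2.7500 = 97.8%.

97.8%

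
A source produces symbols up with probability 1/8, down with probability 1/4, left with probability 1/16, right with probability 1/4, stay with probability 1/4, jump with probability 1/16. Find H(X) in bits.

Each probability is a power of 1/2, so log₂(1/p) is an integer.
H = Σ p·log₂(1/p) = 1/8·3 + 1/4·2 + 1/16·4 + 1/4·2 + 1/4·2 + 1/16·4 = 2.375 bits.

2.375 bits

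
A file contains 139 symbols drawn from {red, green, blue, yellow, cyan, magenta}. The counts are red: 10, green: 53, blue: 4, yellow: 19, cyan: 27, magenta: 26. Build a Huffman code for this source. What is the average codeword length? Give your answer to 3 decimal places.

2.338 bits/symbol

Probabilities are the counts divided by 139.
Repeatedly combine the two least-probable nodes; the expected code length is the sum of the merged weights.
merge 4/139 + 10/139 → 14/139
merge 14/139 + 19/139 → 33/139
merge 26/139 + 27/139 → 53/139
merge 33/139 + 53/139 → 86/139
merge 53/139 + 86/139 → 1
L = 14/139 + 33/139 + 53/139 + 86/139 + 1 = 325/139 ≈ 2.338 bits/symbol.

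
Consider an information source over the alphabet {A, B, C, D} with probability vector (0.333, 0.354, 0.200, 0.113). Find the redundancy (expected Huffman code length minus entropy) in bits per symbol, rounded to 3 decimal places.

0.081 bits

Entropy H = −Σ p log₂ p ≈ 1.8785 bits.
Huffman merges: 113/1000+1/5→313/1000; 313/1000+333/1000→323/500; 177/500+323/500→1. L = 1959/1000 ≈ 1.9590.
L − H = 1.9590 − 1.8785 = 0.081 bits.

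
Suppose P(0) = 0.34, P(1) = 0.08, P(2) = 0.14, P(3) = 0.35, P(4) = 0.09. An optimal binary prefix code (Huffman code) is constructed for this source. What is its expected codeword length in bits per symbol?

Repeatedly combine the two least-probable nodes; the expected code length is the sum of the merged weights.
merge 2/25 + 9/100 → 17/100
merge 7/50 + 17/100 → 31/100
merge 31/100 + 17/50 → 13/20
merge 7/20 + 13/20 → 1
L = 17/100 + 31/100 + 13/20 + 1 = 213/100 = 2.13 bits/symbol.

2.13 bits/symbol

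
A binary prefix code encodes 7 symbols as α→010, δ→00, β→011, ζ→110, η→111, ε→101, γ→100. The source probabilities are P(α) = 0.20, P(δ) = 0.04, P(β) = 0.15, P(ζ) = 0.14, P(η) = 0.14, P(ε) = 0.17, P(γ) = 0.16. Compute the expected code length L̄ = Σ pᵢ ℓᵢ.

L̄ = Σ pᵢ·ℓᵢ = 0.20·3 + 0.04·2 + 0.15·3 + 0.14·3 + 0.14·3 + 0.17·3 + 0.16·3 = 2.96 bits/symbol.

2.96 bits/symbol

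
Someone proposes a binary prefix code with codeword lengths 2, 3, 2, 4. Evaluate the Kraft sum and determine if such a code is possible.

With common denominator 2^4 = 16: Σ 2^(−ℓᵢ) = 4/16 + 2/16 + 4/16 + 1/16 = 11/16 = 0.6875.
Kraft's inequality requires Σ ≤ 1; here Σ = 0.6875 ≤ 1, so such a prefix code exists.

0.6875; yes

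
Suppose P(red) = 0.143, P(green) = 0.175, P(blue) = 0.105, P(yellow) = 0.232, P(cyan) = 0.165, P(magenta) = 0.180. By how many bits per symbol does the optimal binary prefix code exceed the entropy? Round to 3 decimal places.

Entropy H = −Σ p log₂ p ≈ 2.5459 bits.
Huffman merges: 21/200+143/1000→31/125; 33/200+7/40→17/50; 9/50+29/125→103/250; 31/125+17/50→147/250; 103/250+147/250→1. L = 647/250 ≈ 2.5880.
L − H = 2.5880 − 2.5459 = 0.042 bits.

0.042 bits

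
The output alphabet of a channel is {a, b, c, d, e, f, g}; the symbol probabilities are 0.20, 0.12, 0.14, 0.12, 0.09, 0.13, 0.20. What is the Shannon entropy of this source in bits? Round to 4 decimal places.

2.7553 bits

H = −Σ pᵢ log₂ pᵢ.
−0.20·log₂(0.20) = 0.4644
−0.12·log₂(0.12) = 0.3671
−0.14·log₂(0.14) = 0.3971
−0.12·log₂(0.12) = 0.3671
−0.09·log₂(0.09) = 0.3127
−0.13·log₂(0.13) = 0.3826
−0.20·log₂(0.20) = 0.4644
Sum ≈ 2.7553 → 2.7553 bits.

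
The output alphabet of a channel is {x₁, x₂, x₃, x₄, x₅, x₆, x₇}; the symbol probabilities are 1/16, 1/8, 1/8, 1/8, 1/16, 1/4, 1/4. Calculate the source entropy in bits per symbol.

Each probability is a power of 1/2, so log₂(1/p) is an integer.
H = Σ p·log₂(1/p) = 1/16·4 + 1/8·3 + 1/8·3 + 1/8·3 + 1/16·4 + 1/4·2 + 1/4·2 = 2.625 bits.

2.625 bits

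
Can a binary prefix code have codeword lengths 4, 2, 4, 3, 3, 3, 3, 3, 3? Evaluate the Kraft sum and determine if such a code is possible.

With common denominator 2^4 = 16: Σ 2^(−ℓᵢ) = 1/16 + 4/16 + 1/16 + 2/16 + 2/16 + 2/16 + 2/16 + 2/16 + 2/16 = 18/16 = 1.125.
Kraft's inequality requires Σ ≤ 1; here Σ = 1.125 > 1, so no such prefix code exists.

1.125; no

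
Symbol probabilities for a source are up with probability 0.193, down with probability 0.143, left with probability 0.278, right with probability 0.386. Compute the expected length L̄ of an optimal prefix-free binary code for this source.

Repeatedly combine the two least-probable nodes; the expected code length is the sum of the merged weights.
merge 143/1000 + 193/1000 → 42/125
merge 139/500 + 42/125 → 307/500
merge 193/500 + 307/500 → 1
L = 42/125 + 307/500 + 1 = 39/20 = 1.95 bits/symbol.

1.95 bits/symbol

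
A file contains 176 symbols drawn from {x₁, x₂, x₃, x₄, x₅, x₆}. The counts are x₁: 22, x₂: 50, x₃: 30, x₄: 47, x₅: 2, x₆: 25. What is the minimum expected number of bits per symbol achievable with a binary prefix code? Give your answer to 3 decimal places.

2.415 bits/symbol

Probabilities are the counts divided by 176.
Repeatedly combine the two least-probable nodes; the expected code length is the sum of the merged weights.
merge 1/88 + 1/8 → 3/22
merge 3/22 + 25/176 → 49/176
merge 15/88 + 47/176 → 7/16
merge 49/176 + 25/88 → 9/16
merge 7/16 + 9/16 → 1
L = 3/22 + 49/176 + 7/16 + 9/16 + 1 = 425/176 ≈ 2.415 bits/symbol.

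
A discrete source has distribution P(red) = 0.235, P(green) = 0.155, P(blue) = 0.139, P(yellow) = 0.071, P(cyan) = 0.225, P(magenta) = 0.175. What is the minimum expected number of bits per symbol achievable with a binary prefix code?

Repeatedly combine the two least-probable nodes; the expected code length is the sum of the merged weights.
merge 71/1000 + 139/1000 → 21/100
merge 31/200 + 7/40 → 33/100
merge 21/100 + 9/40 → 87/200
merge 47/200 + 33/100 → 113/200
merge 87/200 + 113/200 → 1
L = 21/100 + 33/100 + 87/200 + 113/200 + 1 = 127/50 = 2.54 bits/symbol.

2.54 bits/symbol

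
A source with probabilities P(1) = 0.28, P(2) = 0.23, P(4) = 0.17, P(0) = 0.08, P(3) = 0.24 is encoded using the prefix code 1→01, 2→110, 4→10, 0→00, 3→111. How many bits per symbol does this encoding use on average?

2.47 bits/symbol

L̄ = Σ pᵢ·ℓᵢ = 0.28·2 + 0.23·3 + 0.17·2 + 0.08·2 + 0.24·3 = 2.47 bits/symbol.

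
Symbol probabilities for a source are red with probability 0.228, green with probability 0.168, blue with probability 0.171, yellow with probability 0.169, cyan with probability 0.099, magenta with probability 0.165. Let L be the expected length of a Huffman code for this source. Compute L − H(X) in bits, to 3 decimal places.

0.054 bits

Entropy H = −Σ p log₂ p ≈ 2.5470 bits.
Huffman merges: 99/1000+33/200→33/125; 21/125+169/1000→337/1000; 171/1000+57/250→399/1000; 33/125+337/1000→601/1000; 399/1000+601/1000→1. L = 2601/1000 ≈ 2.6010.
L − H = 2.6010 − 2.5470 = 0.054 bits.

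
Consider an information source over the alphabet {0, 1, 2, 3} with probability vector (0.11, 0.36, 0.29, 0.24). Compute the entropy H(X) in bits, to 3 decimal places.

H = −Σ pᵢ log₂ pᵢ.
−0.11·log₂(0.11) = 0.3503
−0.36·log₂(0.36) = 0.5306
−0.29·log₂(0.29) = 0.5179
−0.24·log₂(0.24) = 0.4941
Sum ≈ 1.8929 → 1.893 bits.

1.893 bits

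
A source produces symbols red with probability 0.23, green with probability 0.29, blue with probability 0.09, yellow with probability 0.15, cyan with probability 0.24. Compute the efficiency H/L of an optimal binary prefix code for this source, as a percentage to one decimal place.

99.2%

Entropy H = −Σ p log₂ p ≈ 2.2229 bits.
Huffman merges: 9/100+3/20→6/25; 23/100+6/25→47/100; 6/25+29/100→53/100; 47/100+53/100→1. L = 56/25 ≈ 2.2400.
Efficiency = H/L = 2.2229/2.2400 = 99.2%.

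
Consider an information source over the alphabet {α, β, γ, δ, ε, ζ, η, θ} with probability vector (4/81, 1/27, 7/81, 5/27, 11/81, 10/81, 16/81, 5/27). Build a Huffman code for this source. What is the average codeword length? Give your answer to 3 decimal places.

2.877 bits/symbol

Repeatedly combine the two least-probable nodes; the expected code length is the sum of the merged weights.
merge 1/27 + 4/81 → 7/81
merge 7/81 + 7/81 → 14/81
merge 10/81 + 11/81 → 7/27
merge 14/81 + 5/27 → 29/81
merge 5/27 + 16/81 → 31/81
merge 7/27 + 29/81 → 50/81
merge 31/81 + 50/81 → 1
L = 7/81 + 14/81 + 7/27 + 29/81 + 31/81 + 50/81 + 1 = 233/81 ≈ 2.877 bits/symbol.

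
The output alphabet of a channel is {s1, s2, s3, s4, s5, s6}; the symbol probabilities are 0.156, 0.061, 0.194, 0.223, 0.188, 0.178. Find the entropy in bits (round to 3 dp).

2.503 bits

H = −Σ pᵢ log₂ pᵢ.
−0.156·log₂(0.156) = 0.4181
−0.061·log₂(0.061) = 0.2461
−0.194·log₂(0.194) = 0.4590
−0.223·log₂(0.223) = 0.4828
−0.188·log₂(0.188) = 0.4533
−0.178·log₂(0.178) = 0.4432
Sum ≈ 2.5026 → 2.503 bits.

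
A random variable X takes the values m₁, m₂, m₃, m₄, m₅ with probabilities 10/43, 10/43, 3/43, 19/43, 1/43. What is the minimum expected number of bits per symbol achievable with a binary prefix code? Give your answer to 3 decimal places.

1.977 bits/symbol

Repeatedly combine the two least-probable nodes; the expected code length is the sum of the merged weights.
merge 1/43 + 3/43 → 4/43
merge 4/43 + 10/43 → 14/43
merge 10/43 + 14/43 → 24/43
merge 19/43 + 24/43 → 1
L = 4/43 + 14/43 + 24/43 + 1 = 85/43 ≈ 1.977 bits/symbol.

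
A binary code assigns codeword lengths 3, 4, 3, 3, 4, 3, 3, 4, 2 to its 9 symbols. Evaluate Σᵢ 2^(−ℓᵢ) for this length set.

With common denominator 2^4 = 16: Σ 2^(−ℓᵢ) = 2/16 + 1/16 + 2/16 + 2/16 + 1/16 + 2/16 + 2/16 + 1/16 + 4/16 = 17/16 = 1.0625.

1.0625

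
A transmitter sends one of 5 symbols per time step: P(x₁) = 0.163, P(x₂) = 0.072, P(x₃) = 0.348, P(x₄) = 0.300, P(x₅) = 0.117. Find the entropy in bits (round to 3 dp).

H = −Σ pᵢ log₂ pᵢ.
−0.163·log₂(0.163) = 0.4266
−0.072·log₂(0.072) = 0.2733
−0.348·log₂(0.348) = 0.5299
−0.300·log₂(0.300) = 0.5211
−0.117·log₂(0.117) = 0.3622
Sum ≈ 2.1131 → 2.113 bits.

2.113 bits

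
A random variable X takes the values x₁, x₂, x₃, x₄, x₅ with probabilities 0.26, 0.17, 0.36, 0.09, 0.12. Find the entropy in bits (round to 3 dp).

2.150 bits

H = −Σ pᵢ log₂ pᵢ.
−0.26·log₂(0.26) = 0.5053
−0.17·log₂(0.17) = 0.4346
−0.36·log₂(0.36) = 0.5306
−0.09·log₂(0.09) = 0.3127
−0.12·log₂(0.12) = 0.3671
Sum ≈ 2.1502 → 2.150 bits.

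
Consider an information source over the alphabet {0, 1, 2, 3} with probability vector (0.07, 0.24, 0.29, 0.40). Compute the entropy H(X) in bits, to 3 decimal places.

1.809 bits

H = −Σ pᵢ log₂ pᵢ.
−0.07·log₂(0.07) = 0.2686
−0.24·log₂(0.24) = 0.4941
−0.29·log₂(0.29) = 0.5179
−0.40·log₂(0.40) = 0.5288
Sum ≈ 1.8094 → 1.809 bits.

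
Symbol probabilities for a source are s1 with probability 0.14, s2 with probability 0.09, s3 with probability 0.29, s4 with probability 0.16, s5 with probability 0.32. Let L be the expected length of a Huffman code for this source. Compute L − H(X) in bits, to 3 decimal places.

0.053 bits

Entropy H = −Σ p log₂ p ≈ 2.1767 bits.
Huffman merges: 9/100+7/50→23/100; 4/25+23/100→39/100; 29/100+8/25→61/100; 39/100+61/100→1. L = 223/100 ≈ 2.2300.
L − H = 2.2300 − 2.1767 = 0.053 bits.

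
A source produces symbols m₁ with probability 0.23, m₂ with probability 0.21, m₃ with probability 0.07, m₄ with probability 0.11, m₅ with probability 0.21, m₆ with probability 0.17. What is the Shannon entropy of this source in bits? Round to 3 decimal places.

2.487 bits

H = −Σ pᵢ log₂ pᵢ.
−0.23·log₂(0.23) = 0.4877
−0.21·log₂(0.21) = 0.4728
−0.07·log₂(0.07) = 0.2686
−0.11·log₂(0.11) = 0.3503
−0.21·log₂(0.21) = 0.4728
−0.17·log₂(0.17) = 0.4346
Sum ≈ 2.4867 → 2.487 bits.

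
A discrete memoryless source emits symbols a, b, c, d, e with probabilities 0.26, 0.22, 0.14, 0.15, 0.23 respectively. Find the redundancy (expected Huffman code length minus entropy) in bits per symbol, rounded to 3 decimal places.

0.009 bits

Entropy H = −Σ p log₂ p ≈ 2.2812 bits.
Huffman merges: 7/50+3/20→29/100; 11/50+23/100→9/20; 13/50+29/100→11/20; 9/20+11/20→1. L = 229/100 ≈ 2.2900.
L − H = 2.2900 − 2.2812 = 0.009 bits.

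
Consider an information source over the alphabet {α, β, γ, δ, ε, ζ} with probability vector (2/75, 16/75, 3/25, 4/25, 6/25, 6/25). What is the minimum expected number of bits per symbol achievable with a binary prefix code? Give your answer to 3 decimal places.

2.453 bits/symbol

Repeatedly combine the two least-probable nodes; the expected code length is the sum of the merged weights.
merge 2/75 + 3/25 → 11/75
merge 11/75 + 4/25 → 23/75
merge 16/75 + 6/25 → 34/75
merge 6/25 + 23/75 → 41/75
merge 34/75 + 41/75 → 1
L = 11/75 + 23/75 + 34/75 + 41/75 + 1 = 184/75 ≈ 2.453 bits/symbol.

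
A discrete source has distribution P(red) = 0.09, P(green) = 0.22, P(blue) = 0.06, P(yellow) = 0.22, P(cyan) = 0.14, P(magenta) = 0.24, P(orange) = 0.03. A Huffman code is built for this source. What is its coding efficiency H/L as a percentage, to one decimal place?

98.9%

Entropy H = −Σ p log₂ p ≈ 2.5603 bits.
Huffman merges: 3/100+3/50→9/100; 9/100+9/100→9/50; 7/50+9/50→8/25; 11/50+11/50→11/25; 6/25+8/25→14/25; 11/25+14/25→1. L = 259/100 ≈ 2.5900.
Efficiency = H/L = 2.5603/2.5900 = 98.9%.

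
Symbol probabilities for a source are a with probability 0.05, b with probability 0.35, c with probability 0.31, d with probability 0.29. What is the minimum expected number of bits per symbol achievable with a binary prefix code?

Repeatedly combine the two least-probable nodes; the expected code length is the sum of the merged weights.
merge 1/20 + 29/100 → 17/50
merge 31/100 + 17/50 → 13/20
merge 7/20 + 13/20 → 1
L = 17/50 + 13/20 + 1 = 199/100 = 1.99 bits/symbol.

1.99 bits/symbol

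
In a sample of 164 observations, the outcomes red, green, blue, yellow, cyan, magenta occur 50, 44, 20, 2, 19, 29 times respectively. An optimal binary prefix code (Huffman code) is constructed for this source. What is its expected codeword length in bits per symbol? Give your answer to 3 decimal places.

Probabilities are the counts divided by 164.
Repeatedly combine the two least-probable nodes; the expected code length is the sum of the merged weights.
merge 1/82 + 19/164 → 21/164
merge 5/41 + 21/164 → 1/4
merge 29/164 + 1/4 → 35/82
merge 11/41 + 25/82 → 47/82
merge 35/82 + 47/82 → 1
L = 21/164 + 1/4 + 35/82 + 47/82 + 1 = 195/82 ≈ 2.378 bits/symbol.

2.378 bits/symbol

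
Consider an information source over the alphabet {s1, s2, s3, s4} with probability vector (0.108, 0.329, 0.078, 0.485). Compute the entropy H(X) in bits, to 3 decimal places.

H = −Σ pᵢ log₂ pᵢ.
−0.108·log₂(0.108) = 0.3468
−0.329·log₂(0.329) = 0.5277
−0.078·log₂(0.078) = 0.2871
−0.485·log₂(0.485) = 0.5063
Sum ≈ 1.6678 → 1.668 bits.

1.668 bits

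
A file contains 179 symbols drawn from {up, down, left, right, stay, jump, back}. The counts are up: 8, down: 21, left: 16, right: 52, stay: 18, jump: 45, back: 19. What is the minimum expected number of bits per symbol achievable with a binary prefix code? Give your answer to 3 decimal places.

2.592 bits/symbol

Probabilities are the counts divided by 179.
Repeatedly combine the two least-probable nodes; the expected code length is the sum of the merged weights.
merge 8/179 + 16/179 → 24/179
merge 18/179 + 19/179 → 37/179
merge 21/179 + 24/179 → 45/179
merge 37/179 + 45/179 → 82/179
merge 45/179 + 52/179 → 97/179
merge 82/179 + 97/179 → 1
L = 24/179 + 37/179 + 45/179 + 82/179 + 97/179 + 1 = 464/179 ≈ 2.592 bits/symbol.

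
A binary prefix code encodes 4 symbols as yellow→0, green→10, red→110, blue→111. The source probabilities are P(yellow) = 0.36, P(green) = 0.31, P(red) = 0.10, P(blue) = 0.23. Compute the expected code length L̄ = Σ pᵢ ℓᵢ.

L̄ = Σ pᵢ·ℓᵢ = 0.36·1 + 0.31·2 + 0.10·3 + 0.23·3 = 1.97 bits/symbol.

1.97 bits/symbol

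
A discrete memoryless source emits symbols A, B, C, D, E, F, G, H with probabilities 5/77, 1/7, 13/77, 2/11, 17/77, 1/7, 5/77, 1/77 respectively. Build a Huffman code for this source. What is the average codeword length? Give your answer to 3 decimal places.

2.818 bits/symbol

Repeatedly combine the two least-probable nodes; the expected code length is the sum of the merged weights.
merge 1/77 + 5/77 → 6/77
merge 5/77 + 6/77 → 1/7
merge 1/7 + 1/7 → 2/7
merge 1/7 + 13/77 → 24/77
merge 2/11 + 17/77 → 31/77
merge 2/7 + 24/77 → 46/77
merge 31/77 + 46/77 → 1
L = 6/77 + 1/7 + 2/7 + 24/77 + 31/77 + 46/77 + 1 = 31/11 ≈ 2.818 bits/symbol.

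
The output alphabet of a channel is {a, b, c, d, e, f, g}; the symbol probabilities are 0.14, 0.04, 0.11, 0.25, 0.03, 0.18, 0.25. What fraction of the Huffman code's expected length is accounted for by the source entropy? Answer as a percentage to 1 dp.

98.5%

Entropy H = −Σ p log₂ p ≈ 2.5302 bits.
Huffman merges: 3/100+1/25→7/100; 7/100+11/100→9/50; 7/50+9/50→8/25; 9/50+1/4→43/100; 1/4+8/25→57/100; 43/100+57/100→1. L = 257/100 ≈ 2.5700.
Efficiency = H/L = 2.5302/2.5700 = 98.5%.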